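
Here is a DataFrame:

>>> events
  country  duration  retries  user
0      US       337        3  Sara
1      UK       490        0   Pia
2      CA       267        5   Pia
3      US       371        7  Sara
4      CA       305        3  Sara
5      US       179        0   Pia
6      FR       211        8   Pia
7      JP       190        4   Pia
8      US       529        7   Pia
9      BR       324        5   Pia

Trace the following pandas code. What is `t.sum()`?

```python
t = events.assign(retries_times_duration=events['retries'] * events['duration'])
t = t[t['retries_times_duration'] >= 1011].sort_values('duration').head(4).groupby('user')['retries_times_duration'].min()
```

2346

add column retries_times_duration = events['retries'] * events['duration']:
  country  duration  retries  user  retries_times_duration
0      US       337        3  Sara                    1011
1      UK       490        0   Pia                       0
2      CA       267        5   Pia                    1335
3      US       371        7  Sara                    2597
4      CA       305        3  Sara                     915
5      US       179        0   Pia                       0
6      FR       211        8   Pia                    1688
7      JP       190        4   Pia                     760
8      US       529        7   Pia                    3703
9      BR       324        5   Pia                    1620
filter rows where retries_times_duration >= 1011:
  country  duration  retries  user  retries_times_duration
0      US       337        3  Sara                    1011
2      CA       267        5   Pia                    1335
3      US       371        7  Sara                    2597
6      FR       211        8   Pia                    1688
8      US       529        7   Pia                    3703
9      BR       324        5   Pia                    1620
sort by duration:
  country  duration  retries  user  retries_times_duration
6      FR       211        8   Pia                    1688
2      CA       267        5   Pia                    1335
9      BR       324        5   Pia                    1620
0      US       337        3  Sara                    1011
3      US       371        7  Sara                    2597
8      US       529        7   Pia                    3703
take first 4 rows:
  country  duration  retries  user  retries_times_duration
6      FR       211        8   Pia                    1688
2      CA       267        5   Pia                    1335
9      BR       324        5   Pia                    1620
0      US       337        3  Sara                    1011
group by user, min of retries_times_duration:
user
Pia     1335
Sara    1011
Name: retries_times_duration, dtype: int64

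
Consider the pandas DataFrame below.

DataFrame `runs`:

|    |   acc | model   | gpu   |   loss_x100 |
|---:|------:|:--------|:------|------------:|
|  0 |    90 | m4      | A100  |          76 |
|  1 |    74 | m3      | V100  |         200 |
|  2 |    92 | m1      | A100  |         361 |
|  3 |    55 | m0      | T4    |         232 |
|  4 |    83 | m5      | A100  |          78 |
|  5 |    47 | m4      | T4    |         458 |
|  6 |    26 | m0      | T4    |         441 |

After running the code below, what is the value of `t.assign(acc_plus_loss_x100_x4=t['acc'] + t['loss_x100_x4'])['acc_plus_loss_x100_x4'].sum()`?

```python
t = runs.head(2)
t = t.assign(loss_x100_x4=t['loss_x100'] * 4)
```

take first 2 rows:
   acc model   gpu  loss_x100
0   90    m4  A100         76
1   74    m3  V100        200
add column loss_x100_x4 = t['loss_x100'] * 4:
   acc model   gpu  loss_x100  loss_x100_x4
0   90    m4  A100         76           304
1   74    m3  V100        200           800
add column acc_plus_loss_x100_x4 = t['acc'] + t['loss_x100_x4']:
   acc model   gpu  loss_x100  loss_x100_x4  acc_plus_loss_x100_x4
0   90    m4  A100         76           304                    394
1   74    m3  V100        200           800                    874
Finally, sum of column 'acc_plus_loss_x100_x4' = 1268.

1268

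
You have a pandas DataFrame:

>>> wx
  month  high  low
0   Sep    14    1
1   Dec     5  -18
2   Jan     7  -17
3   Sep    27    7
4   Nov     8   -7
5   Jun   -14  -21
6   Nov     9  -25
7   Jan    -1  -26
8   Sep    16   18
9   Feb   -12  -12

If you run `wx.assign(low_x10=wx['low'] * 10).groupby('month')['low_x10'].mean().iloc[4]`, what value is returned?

add column low_x10 = wx['low'] * 10:
  month  high  low  low_x10
0   Sep    14    1       10
1   Dec     5  -18     -180
2   Jan     7  -17     -170
3   Sep    27    7       70
4   Nov     8   -7      -70
5   Jun   -14  -21     -210
6   Nov     9  -25     -250
7   Jan    -1  -26     -260
8   Sep    16   18      180
9   Feb   -12  -12     -120
group by month, mean of low_x10:
month
Dec   -180.000000
Feb   -120.000000
Jan   -215.000000
Jun   -210.000000
Nov   -160.000000
Sep     86.666667
Name: low_x10, dtype: float64
Hence -160.0.

-160.0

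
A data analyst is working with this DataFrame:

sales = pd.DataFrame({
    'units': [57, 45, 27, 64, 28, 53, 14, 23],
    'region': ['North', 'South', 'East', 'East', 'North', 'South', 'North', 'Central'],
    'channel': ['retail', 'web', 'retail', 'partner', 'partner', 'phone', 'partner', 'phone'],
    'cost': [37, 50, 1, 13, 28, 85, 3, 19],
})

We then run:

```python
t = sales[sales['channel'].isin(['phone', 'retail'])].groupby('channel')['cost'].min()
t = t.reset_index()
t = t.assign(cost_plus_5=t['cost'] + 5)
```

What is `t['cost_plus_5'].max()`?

24

filter rows where channel in ['phone', 'retail']:
   units   region channel  cost
0     57    North  retail    37
2     27     East  retail     1
5     53    South   phone    85
7     23  Central   phone    19
group by channel, min of cost:
channel
phone     19
retail     1
Name: cost, dtype: int64
reset_index():
  channel  cost
0   phone    19
1  retail     1
add column cost_plus_5 = t['cost'] + 5:
  channel  cost  cost_plus_5
0   phone    19           24
1  retail     1            6
max of column 'cost_plus_5' → 24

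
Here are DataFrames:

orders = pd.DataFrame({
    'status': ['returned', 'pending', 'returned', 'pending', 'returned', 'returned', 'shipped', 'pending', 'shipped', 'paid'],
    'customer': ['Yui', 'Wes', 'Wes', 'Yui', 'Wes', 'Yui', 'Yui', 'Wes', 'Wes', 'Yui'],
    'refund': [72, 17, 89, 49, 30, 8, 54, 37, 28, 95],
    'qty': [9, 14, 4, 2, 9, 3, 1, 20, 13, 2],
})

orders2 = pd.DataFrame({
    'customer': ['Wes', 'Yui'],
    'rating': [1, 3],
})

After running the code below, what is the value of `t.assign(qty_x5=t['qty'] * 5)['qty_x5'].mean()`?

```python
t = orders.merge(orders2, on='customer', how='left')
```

merge on 'customer' (how='left') → 10 rows:
     status customer  refund  qty  rating
0  returned      Yui      72    9       3
1   pending      Wes      17   14       1
2  returned      Wes      89    4       1
3   pending      Yui      49    2       3
4  returned      Wes      30    9       1
5  returned      Yui       8    3       3
6   shipped      Yui      54    1       3
7   pending      Wes      37   20       1
8   shipped      Wes      28   13       1
9      paid      Yui      95    2       3
add column qty_x5 = t['qty'] * 5:
     status customer  refund  qty  rating  qty_x5
0  returned      Yui      72    9       3      45
1   pending      Wes      17   14       1      70
2  returned      Wes      89    4       1      20
3   pending      Yui      49    2       3      10
4  returned      Wes      30    9       1      45
5  returned      Yui       8    3       3      15
6   shipped      Yui      54    1       3       5
7   pending      Wes      37   20       1     100
8   shipped      Wes      28   13       1      65
9      paid      Yui      95    2       3      10

38.5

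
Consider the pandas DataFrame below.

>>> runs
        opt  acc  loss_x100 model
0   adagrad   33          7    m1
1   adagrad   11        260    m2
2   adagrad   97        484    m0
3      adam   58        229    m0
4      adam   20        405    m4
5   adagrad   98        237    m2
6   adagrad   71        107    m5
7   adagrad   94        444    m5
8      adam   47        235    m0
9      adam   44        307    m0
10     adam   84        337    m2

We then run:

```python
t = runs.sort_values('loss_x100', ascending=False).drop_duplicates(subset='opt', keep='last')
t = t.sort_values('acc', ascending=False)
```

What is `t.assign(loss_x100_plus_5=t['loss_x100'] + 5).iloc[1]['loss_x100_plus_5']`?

sort by loss_x100 descending:
        opt  acc  loss_x100 model
2   adagrad   97        484    m0
7   adagrad   94        444    m5
4      adam   20        405    m4
10     adam   84        337    m2
9      adam   44        307    m0
1   adagrad   11        260    m2
5   adagrad   98        237    m2
8      adam   47        235    m0
3      adam   58        229    m0
6   adagrad   71        107    m5
0   adagrad   33          7    m1
drop duplicate opt (keep=last):
       opt  acc  loss_x100 model
3     adam   58        229    m0
0  adagrad   33          7    m1
sort by acc descending:
       opt  acc  loss_x100 model
3     adam   58        229    m0
0  adagrad   33          7    m1
add column loss_x100_plus_5 = t['loss_x100'] + 5:
       opt  acc  loss_x100 model  loss_x100_plus_5
3     adam   58        229    m0               234
0  adagrad   33          7    m1                12
Then the value at position 1, column 'loss_x100_plus_5': 12

12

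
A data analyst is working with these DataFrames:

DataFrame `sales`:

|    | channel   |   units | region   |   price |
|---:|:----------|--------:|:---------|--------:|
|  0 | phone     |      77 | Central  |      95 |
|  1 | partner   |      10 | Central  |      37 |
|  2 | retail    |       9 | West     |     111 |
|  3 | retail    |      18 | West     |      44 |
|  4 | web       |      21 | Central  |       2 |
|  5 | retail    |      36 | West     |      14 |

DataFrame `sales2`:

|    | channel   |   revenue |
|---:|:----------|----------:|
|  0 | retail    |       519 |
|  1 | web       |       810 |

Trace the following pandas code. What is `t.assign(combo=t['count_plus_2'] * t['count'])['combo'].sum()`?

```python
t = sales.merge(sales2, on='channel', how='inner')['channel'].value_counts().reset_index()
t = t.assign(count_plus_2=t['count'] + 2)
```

18

merge on 'channel' (how='inner') → 4 rows:
  channel  units   region  price  revenue
0  retail      9     West    111      519
1  retail     18     West     44      519
2     web     21  Central      2      810
3  retail     36     West     14      519
value_counts of channel:
channel
retail    3
web       1
Name: count, dtype: int64
reset_index():
  channel  count
0  retail      3
1     web      1
add column count_plus_2 = t['count'] + 2:
  channel  count  count_plus_2
0  retail      3             5
1     web      1             3
add column combo = t['count_plus_2'] * t['count']:
  channel  count  count_plus_2  combo
0  retail      3             5     15
1     web      1             3      3
Reading off the sum of column 'combo', we get 18.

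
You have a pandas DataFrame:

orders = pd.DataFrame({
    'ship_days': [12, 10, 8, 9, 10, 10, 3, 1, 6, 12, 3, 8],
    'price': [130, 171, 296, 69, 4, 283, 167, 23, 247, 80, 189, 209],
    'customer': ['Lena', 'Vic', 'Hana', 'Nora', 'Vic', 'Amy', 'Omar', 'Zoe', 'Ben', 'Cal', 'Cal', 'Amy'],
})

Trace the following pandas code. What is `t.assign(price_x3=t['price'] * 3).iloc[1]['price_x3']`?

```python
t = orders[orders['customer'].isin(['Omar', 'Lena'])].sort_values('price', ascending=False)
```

390

filter rows where customer in ['Omar', 'Lena']:
   ship_days  price customer
0         12    130     Lena
6          3    167     Omar
sort by price descending:
   ship_days  price customer
6          3    167     Omar
0         12    130     Lena
add column price_x3 = t['price'] * 3:
   ship_days  price customer  price_x3
6          3    167     Omar       501
0         12    130     Lena       390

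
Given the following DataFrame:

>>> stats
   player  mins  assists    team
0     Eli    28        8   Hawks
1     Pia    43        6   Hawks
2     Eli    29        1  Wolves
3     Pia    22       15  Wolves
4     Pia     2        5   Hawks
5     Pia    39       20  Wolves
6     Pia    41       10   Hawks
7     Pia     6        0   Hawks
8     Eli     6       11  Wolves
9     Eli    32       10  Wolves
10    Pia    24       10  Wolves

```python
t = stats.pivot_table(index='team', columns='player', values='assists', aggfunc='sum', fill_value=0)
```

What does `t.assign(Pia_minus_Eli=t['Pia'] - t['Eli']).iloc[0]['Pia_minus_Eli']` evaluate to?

13

pivot: rows=team, cols=player, sum(assists):
player  Eli  Pia
team            
Hawks     8   21
Wolves   22   45
add column Pia_minus_Eli = t['Pia'] - t['Eli']:
player  Eli  Pia  Pia_minus_Eli
team                           
Hawks     8   21             13
Wolves   22   45             23
Then the value at position 0, column 'Pia_minus_Eli': 13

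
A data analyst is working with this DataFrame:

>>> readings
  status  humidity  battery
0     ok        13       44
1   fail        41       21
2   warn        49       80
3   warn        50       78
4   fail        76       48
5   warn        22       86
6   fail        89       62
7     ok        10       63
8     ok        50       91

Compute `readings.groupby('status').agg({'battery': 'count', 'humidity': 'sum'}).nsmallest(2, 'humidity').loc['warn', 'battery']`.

3

group by status: count(battery), sum(humidity):
        battery  humidity
status                   
fail          3       206
ok            3        73
warn          3       121
take 2 rows with smallest humidity:
        battery  humidity
status                   
ok            3        73
warn          3       121
Then the value at row 'warn', column 'battery': 3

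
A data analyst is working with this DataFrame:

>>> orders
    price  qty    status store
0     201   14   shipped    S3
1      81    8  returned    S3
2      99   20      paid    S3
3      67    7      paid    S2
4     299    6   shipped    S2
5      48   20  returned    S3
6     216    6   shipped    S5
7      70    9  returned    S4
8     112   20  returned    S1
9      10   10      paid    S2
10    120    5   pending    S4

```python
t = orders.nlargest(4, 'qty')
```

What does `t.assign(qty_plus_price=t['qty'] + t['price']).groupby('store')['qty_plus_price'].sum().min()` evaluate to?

132

take 4 rows with largest qty:
   price  qty    status store
2     99   20      paid    S3
5     48   20  returned    S3
8    112   20  returned    S1
0    201   14   shipped    S3
add column qty_plus_price = t['qty'] + t['price']:
   price  qty    status store  qty_plus_price
2     99   20      paid    S3             119
5     48   20  returned    S3              68
8    112   20  returned    S1             132
0    201   14   shipped    S3             215
group by store, sum of qty_plus_price:
store
S1    132
S3    402
Name: qty_plus_price, dtype: int64
Hence 132.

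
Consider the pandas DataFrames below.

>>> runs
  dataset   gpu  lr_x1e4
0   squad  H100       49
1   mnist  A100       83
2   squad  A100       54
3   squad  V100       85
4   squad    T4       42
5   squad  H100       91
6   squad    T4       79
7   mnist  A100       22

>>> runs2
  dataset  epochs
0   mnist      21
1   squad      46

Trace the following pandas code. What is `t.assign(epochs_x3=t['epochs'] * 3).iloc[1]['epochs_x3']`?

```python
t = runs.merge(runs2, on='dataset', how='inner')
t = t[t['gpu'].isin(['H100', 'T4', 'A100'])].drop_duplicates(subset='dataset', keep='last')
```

63

merge on 'dataset' (how='inner') → 8 rows:
  dataset   gpu  lr_x1e4  epochs
0   squad  H100       49      46
1   mnist  A100       83      21
2   squad  A100       54      46
3   squad  V100       85      46
4   squad    T4       42      46
5   squad  H100       91      46
6   squad    T4       79      46
7   mnist  A100       22      21
filter rows where gpu in ['H100', 'T4', 'A100']:
  dataset   gpu  lr_x1e4  epochs
0   squad  H100       49      46
1   mnist  A100       83      21
2   squad  A100       54      46
4   squad    T4       42      46
5   squad  H100       91      46
6   squad    T4       79      46
7   mnist  A100       22      21
drop duplicate dataset (keep=last):
  dataset   gpu  lr_x1e4  epochs
6   squad    T4       79      46
7   mnist  A100       22      21
add column epochs_x3 = t['epochs'] * 3:
  dataset   gpu  lr_x1e4  epochs  epochs_x3
6   squad    T4       79      46        138
7   mnist  A100       22      21         63
The value at position 1, column 'epochs_x3' is 63.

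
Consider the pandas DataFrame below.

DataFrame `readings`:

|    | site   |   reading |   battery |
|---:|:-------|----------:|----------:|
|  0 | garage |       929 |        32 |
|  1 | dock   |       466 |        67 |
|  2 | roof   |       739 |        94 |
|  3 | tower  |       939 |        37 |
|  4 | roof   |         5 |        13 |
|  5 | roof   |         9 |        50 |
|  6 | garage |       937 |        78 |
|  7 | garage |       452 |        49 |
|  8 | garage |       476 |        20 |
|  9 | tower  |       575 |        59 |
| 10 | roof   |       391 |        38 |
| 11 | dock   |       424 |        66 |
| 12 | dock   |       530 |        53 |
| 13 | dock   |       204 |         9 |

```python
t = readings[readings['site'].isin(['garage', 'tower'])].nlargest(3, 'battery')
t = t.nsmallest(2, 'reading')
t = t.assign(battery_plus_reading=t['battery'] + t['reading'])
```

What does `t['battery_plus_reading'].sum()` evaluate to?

filter rows where site in ['garage', 'tower']:
     site  reading  battery
0  garage      929       32
3   tower      939       37
6  garage      937       78
7  garage      452       49
8  garage      476       20
9   tower      575       59
take 3 rows with largest battery:
     site  reading  battery
6  garage      937       78
9   tower      575       59
7  garage      452       49
take 2 rows with smallest reading:
     site  reading  battery
7  garage      452       49
9   tower      575       59
add column battery_plus_reading = t['battery'] + t['reading']:
     site  reading  battery  battery_plus_reading
7  garage      452       49                   501
9   tower      575       59                   634

1135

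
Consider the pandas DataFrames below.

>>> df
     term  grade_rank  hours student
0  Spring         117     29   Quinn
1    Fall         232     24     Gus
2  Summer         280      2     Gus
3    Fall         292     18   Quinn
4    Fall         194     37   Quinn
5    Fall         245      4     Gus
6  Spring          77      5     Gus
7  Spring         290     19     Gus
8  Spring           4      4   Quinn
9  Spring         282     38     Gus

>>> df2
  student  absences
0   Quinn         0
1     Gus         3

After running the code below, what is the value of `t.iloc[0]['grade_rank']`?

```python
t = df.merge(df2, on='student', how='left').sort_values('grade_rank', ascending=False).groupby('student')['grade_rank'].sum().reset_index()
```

merge on 'student' (how='left') → 10 rows:
     term  grade_rank  hours student  absences
0  Spring         117     29   Quinn         0
1    Fall         232     24     Gus         3
2  Summer         280      2     Gus         3
3    Fall         292     18   Quinn         0
4    Fall         194     37   Quinn         0
5    Fall         245      4     Gus         3
6  Spring          77      5     Gus         3
7  Spring         290     19     Gus         3
8  Spring           4      4   Quinn         0
9  Spring         282     38     Gus         3
sort by grade_rank descending:
     term  grade_rank  hours student  absences
3    Fall         292     18   Quinn         0
7  Spring         290     19     Gus         3
9  Spring         282     38     Gus         3
2  Summer         280      2     Gus         3
5    Fall         245      4     Gus         3
1    Fall         232     24     Gus         3
4    Fall         194     37   Quinn         0
0  Spring         117     29   Quinn         0
6  Spring          77      5     Gus         3
8  Spring           4      4   Quinn         0
group by student, sum of grade_rank:
student
Gus      1406
Quinn     607
Name: grade_rank, dtype: int64
reset_index():
  student  grade_rank
0     Gus        1406
1   Quinn         607

1406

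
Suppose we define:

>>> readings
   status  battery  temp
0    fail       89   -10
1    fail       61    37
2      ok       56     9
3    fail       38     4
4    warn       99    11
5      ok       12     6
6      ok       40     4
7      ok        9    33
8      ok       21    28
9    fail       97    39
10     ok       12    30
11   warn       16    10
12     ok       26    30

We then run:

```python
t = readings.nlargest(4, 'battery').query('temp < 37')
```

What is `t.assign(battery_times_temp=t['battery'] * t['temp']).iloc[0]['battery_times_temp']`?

take 4 rows with largest battery:
  status  battery  temp
4   warn       99    11
9   fail       97    39
0   fail       89   -10
1   fail       61    37
filter rows where temp < 37:
  status  battery  temp
4   warn       99    11
0   fail       89   -10
add column battery_times_temp = t['battery'] * t['temp']:
  status  battery  temp  battery_times_temp
4   warn       99    11                1089
0   fail       89   -10                -890
The value at position 0, column 'battery_times_temp' is 1089.

1089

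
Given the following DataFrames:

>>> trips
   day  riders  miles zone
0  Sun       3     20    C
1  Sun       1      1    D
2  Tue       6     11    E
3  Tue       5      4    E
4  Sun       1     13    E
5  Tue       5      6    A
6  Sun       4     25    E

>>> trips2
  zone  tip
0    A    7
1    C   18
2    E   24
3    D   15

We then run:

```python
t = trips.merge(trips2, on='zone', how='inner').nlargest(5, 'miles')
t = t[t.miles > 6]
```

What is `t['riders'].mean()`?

3.5

merge on 'zone' (how='inner') → 7 rows:
   day  riders  miles zone  tip
0  Sun       3     20    C   18
1  Sun       1      1    D   15
2  Tue       6     11    E   24
3  Tue       5      4    E   24
4  Sun       1     13    E   24
5  Tue       5      6    A    7
6  Sun       4     25    E   24
take 5 rows with largest miles:
   day  riders  miles zone  tip
6  Sun       4     25    E   24
0  Sun       3     20    C   18
4  Sun       1     13    E   24
2  Tue       6     11    E   24
5  Tue       5      6    A    7
filter rows where miles > 6:
   day  riders  miles zone  tip
6  Sun       4     25    E   24
0  Sun       3     20    C   18
4  Sun       1     13    E   24
2  Tue       6     11    E   24
The mean of column 'riders' is 3.5.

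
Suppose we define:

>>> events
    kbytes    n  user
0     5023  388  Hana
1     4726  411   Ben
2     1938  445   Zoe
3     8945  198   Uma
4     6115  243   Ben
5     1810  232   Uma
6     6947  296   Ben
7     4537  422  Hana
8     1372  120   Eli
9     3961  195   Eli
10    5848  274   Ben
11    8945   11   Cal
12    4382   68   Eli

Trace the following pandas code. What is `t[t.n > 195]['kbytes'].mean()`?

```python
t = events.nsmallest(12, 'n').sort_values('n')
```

5493.875

take 12 rows with smallest n:
    kbytes    n  user
11    8945   11   Cal
12    4382   68   Eli
8     1372  120   Eli
9     3961  195   Eli
3     8945  198   Uma
5     1810  232   Uma
4     6115  243   Ben
10    5848  274   Ben
6     6947  296   Ben
0     5023  388  Hana
1     4726  411   Ben
7     4537  422  Hana
sort by n:
    kbytes    n  user
11    8945   11   Cal
12    4382   68   Eli
8     1372  120   Eli
9     3961  195   Eli
3     8945  198   Uma
5     1810  232   Uma
4     6115  243   Ben
10    5848  274   Ben
6     6947  296   Ben
0     5023  388  Hana
1     4726  411   Ben
7     4537  422  Hana
filter rows where n > 195:
    kbytes    n  user
3     8945  198   Uma
5     1810  232   Uma
4     6115  243   Ben
10    5848  274   Ben
6     6947  296   Ben
0     5023  388  Hana
1     4726  411   Ben
7     4537  422  Hana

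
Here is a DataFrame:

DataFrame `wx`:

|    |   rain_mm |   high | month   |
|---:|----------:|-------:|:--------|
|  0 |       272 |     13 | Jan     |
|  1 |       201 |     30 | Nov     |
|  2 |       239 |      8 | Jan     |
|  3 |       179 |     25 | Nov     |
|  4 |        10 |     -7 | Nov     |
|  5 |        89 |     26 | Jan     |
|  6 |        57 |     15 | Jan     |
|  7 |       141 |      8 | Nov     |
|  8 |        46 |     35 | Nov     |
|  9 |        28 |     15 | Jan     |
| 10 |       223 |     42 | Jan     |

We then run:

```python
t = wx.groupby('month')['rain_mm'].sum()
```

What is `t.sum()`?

1485

group by month, sum of rain_mm:
month
Jan    908
Nov    577
Name: rain_mm, dtype: int64
Reading off the sum of the resulting series, we get 1485.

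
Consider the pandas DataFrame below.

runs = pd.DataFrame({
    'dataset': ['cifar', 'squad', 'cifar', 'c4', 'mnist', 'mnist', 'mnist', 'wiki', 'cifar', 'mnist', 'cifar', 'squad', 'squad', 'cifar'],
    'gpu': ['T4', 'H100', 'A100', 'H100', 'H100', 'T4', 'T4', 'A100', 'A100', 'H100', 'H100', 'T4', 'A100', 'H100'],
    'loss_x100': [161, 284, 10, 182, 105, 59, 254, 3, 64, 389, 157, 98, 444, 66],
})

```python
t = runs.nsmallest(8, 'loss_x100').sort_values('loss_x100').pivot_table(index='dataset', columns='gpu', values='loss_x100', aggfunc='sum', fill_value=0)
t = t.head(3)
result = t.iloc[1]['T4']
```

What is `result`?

take 8 rows with smallest loss_x100:
   dataset   gpu  loss_x100
7     wiki  A100          3
2    cifar  A100         10
5    mnist    T4         59
8    cifar  A100         64
13   cifar  H100         66
11   squad    T4         98
4    mnist  H100        105
10   cifar  H100        157
sort by loss_x100:
   dataset   gpu  loss_x100
7     wiki  A100          3
2    cifar  A100         10
5    mnist    T4         59
8    cifar  A100         64
13   cifar  H100         66
11   squad    T4         98
4    mnist  H100        105
10   cifar  H100        157
pivot: rows=dataset, cols=gpu, sum(loss_x100):
gpu      A100  H100  T4
dataset                
cifar      74   223   0
mnist       0   105  59
squad       0     0  98
wiki        3     0   0
take first 3 rows:
gpu      A100  H100  T4
dataset                
cifar      74   223   0
mnist       0   105  59
squad       0     0  98
The value at position 1, column 'T4' is 59.

59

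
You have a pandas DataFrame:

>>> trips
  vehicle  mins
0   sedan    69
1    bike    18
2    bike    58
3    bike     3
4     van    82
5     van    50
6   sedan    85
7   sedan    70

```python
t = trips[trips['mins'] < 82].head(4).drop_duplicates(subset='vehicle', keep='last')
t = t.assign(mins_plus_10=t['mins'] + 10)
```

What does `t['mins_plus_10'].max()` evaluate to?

filter rows where mins < 82:
  vehicle  mins
0   sedan    69
1    bike    18
2    bike    58
3    bike     3
5     van    50
7   sedan    70
take first 4 rows:
  vehicle  mins
0   sedan    69
1    bike    18
2    bike    58
3    bike     3
drop duplicate vehicle (keep=last):
  vehicle  mins
0   sedan    69
3    bike     3
add column mins_plus_10 = t['mins'] + 10:
  vehicle  mins  mins_plus_10
0   sedan    69            79
3    bike     3            13
Reading off the max of column 'mins_plus_10', we get 79.

79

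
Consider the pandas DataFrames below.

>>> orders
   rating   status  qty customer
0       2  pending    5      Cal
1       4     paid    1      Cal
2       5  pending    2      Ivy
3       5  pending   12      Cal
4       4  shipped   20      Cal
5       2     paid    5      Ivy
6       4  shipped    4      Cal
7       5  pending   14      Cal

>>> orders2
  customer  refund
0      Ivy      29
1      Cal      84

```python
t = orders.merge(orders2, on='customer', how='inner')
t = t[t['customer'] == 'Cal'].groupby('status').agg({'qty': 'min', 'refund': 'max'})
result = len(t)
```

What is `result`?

merge on 'customer' (how='inner') → 8 rows:
   rating   status  qty customer  refund
0       2  pending    5      Cal      84
1       4     paid    1      Cal      84
2       5  pending    2      Ivy      29
3       5  pending   12      Cal      84
4       4  shipped   20      Cal      84
5       2     paid    5      Ivy      29
6       4  shipped    4      Cal      84
7       5  pending   14      Cal      84
filter rows where customer == 'Cal':
   rating   status  qty customer  refund
0       2  pending    5      Cal      84
1       4     paid    1      Cal      84
3       5  pending   12      Cal      84
4       4  shipped   20      Cal      84
6       4  shipped    4      Cal      84
7       5  pending   14      Cal      84
group by status: min(qty), max(refund):
         qty  refund
status              
paid       1      84
pending    5      84
shipped    4      84
Then the number of rows: 3

3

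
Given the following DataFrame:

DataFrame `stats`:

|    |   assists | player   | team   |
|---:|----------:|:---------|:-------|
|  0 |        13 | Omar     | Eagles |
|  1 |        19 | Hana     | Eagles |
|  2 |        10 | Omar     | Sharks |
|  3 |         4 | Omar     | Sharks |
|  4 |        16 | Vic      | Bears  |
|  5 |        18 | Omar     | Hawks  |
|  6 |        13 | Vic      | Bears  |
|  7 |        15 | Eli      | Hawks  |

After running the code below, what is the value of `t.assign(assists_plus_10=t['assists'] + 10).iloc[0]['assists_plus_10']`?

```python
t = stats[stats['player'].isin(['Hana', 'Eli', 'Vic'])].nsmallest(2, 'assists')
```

23

filter rows where player in ['Hana', 'Eli', 'Vic']:
   assists player    team
1       19   Hana  Eagles
4       16    Vic   Bears
6       13    Vic   Bears
7       15    Eli   Hawks
take 2 rows with smallest assists:
   assists player   team
6       13    Vic  Bears
7       15    Eli  Hawks
add column assists_plus_10 = t['assists'] + 10:
   assists player   team  assists_plus_10
6       13    Vic  Bears               23
7       15    Eli  Hawks               25
Taking the value at position 0, column 'assists_plus_10' gives 23.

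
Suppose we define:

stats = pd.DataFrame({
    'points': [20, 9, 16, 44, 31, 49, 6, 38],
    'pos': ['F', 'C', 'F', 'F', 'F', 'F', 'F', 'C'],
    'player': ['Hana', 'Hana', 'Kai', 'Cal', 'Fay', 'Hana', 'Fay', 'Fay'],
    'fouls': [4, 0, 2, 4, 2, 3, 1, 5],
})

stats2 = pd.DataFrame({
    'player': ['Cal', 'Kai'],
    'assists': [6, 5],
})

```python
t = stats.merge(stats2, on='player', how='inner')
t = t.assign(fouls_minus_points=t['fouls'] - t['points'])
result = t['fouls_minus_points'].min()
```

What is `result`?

-40

merge on 'player' (how='inner') → 2 rows:
   points pos player  fouls  assists
0      16   F    Kai      2        5
1      44   F    Cal      4        6
add column fouls_minus_points = t['fouls'] - t['points']:
   points pos player  fouls  assists  fouls_minus_points
0      16   F    Kai      2        5                 -14
1      44   F    Cal      4        6                 -40
So min() = -40.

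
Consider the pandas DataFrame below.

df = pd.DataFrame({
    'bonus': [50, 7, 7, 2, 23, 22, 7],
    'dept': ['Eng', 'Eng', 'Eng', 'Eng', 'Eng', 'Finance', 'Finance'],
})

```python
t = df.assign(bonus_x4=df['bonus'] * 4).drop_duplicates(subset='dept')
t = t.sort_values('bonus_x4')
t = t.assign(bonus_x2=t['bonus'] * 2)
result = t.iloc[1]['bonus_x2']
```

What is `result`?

100

add column bonus_x4 = df['bonus'] * 4:
   bonus     dept  bonus_x4
0     50      Eng       200
1      7      Eng        28
2      7      Eng        28
3      2      Eng         8
4     23      Eng        92
5     22  Finance        88
6      7  Finance        28
drop duplicate dept (keep=first):
   bonus     dept  bonus_x4
0     50      Eng       200
5     22  Finance        88
sort by bonus_x4:
   bonus     dept  bonus_x4
5     22  Finance        88
0     50      Eng       200
add column bonus_x2 = t['bonus'] * 2:
   bonus     dept  bonus_x4  bonus_x2
5     22  Finance        88        44
0     50      Eng       200       100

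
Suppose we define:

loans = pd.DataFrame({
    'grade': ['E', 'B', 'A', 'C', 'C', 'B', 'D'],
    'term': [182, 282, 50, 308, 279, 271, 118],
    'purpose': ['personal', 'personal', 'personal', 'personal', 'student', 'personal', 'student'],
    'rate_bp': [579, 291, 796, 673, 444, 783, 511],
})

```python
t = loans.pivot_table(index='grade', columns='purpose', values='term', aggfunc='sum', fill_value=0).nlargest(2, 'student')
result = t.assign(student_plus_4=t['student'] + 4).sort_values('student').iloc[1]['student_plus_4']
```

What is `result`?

pivot: rows=grade, cols=purpose, sum(term):
purpose  personal  student
grade                     
A              50        0
B             553        0
C             308      279
D               0      118
E             182        0
take 2 rows with largest student:
purpose  personal  student
grade                     
C             308      279
D               0      118
add column student_plus_4 = t['student'] + 4:
purpose  personal  student  student_plus_4
grade                                     
C             308      279             283
D               0      118             122
sort by student:
purpose  personal  student  student_plus_4
grade                                     
D               0      118             122
C             308      279             283
Then the value at position 1, column 'student_plus_4': 283

283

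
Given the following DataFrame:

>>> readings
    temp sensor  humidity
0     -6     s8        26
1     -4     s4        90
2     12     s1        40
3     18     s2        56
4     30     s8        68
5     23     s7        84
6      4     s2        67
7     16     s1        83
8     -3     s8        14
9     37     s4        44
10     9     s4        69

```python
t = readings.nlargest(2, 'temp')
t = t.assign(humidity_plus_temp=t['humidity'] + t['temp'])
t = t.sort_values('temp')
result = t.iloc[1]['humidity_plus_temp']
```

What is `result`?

81

take 2 rows with largest temp:
   temp sensor  humidity
9    37     s4        44
4    30     s8        68
add column humidity_plus_temp = t['humidity'] + t['temp']:
   temp sensor  humidity  humidity_plus_temp
9    37     s4        44                  81
4    30     s8        68                  98
sort by temp:
   temp sensor  humidity  humidity_plus_temp
4    30     s8        68                  98
9    37     s4        44                  81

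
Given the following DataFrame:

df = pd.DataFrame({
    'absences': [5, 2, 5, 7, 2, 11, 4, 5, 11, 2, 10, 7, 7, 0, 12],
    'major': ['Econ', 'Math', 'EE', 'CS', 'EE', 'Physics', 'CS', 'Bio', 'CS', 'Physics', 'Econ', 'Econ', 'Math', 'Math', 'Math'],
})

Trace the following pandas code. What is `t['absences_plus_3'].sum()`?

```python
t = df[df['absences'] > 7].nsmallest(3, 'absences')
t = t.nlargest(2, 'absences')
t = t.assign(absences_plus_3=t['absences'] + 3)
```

28

filter rows where absences > 7:
    absences    major
5         11  Physics
8         11       CS
10        10     Econ
14        12     Math
take 3 rows with smallest absences:
    absences    major
10        10     Econ
5         11  Physics
8         11       CS
take 2 rows with largest absences:
   absences    major
5        11  Physics
8        11       CS
add column absences_plus_3 = t['absences'] + 3:
   absences    major  absences_plus_3
5        11  Physics               14
8        11       CS               14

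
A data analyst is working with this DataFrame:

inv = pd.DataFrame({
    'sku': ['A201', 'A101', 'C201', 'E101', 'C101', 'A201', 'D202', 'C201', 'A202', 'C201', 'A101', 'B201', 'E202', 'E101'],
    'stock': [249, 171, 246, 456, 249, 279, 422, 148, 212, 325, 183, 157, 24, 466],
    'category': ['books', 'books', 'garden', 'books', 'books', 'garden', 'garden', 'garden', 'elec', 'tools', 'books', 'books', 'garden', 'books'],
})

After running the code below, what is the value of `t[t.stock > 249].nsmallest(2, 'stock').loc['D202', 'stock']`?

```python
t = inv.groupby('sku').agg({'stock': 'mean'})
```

422.0

group by sku, mean of stock:
           stock
sku             
A101  177.000000
A201  264.000000
A202  212.000000
B201  157.000000
C101  249.000000
C201  239.666667
D202  422.000000
E101  461.000000
E202   24.000000
filter rows where stock > 249:
      stock
sku        
A201  264.0
D202  422.0
E101  461.0
take 2 rows with smallest stock:
      stock
sku        
A201  264.0
D202  422.0
Then the value at row 'D202', column 'stock': 422.0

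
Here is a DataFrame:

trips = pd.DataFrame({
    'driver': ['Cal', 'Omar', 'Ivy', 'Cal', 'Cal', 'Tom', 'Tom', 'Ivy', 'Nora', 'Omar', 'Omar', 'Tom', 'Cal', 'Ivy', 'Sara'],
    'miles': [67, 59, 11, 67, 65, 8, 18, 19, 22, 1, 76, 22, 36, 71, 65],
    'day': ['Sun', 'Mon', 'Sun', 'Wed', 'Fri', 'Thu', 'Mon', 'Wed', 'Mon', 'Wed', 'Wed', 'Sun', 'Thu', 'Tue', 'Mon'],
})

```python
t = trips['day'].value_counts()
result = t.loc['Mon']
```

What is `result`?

4

value_counts of day:
day
Mon    4
Wed    4
Sun    3
Thu    2
Fri    1
Tue    1
Name: count, dtype: int64
Hence 4.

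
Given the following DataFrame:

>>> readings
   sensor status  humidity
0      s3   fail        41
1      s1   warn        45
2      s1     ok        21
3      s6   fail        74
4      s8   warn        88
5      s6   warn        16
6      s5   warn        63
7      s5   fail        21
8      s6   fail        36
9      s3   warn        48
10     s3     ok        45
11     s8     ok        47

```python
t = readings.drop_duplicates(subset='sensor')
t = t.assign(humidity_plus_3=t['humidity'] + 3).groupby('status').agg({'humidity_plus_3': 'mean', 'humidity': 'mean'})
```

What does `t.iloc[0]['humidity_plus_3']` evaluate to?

60.5

drop duplicate sensor (keep=first):
  sensor status  humidity
0     s3   fail        41
1     s1   warn        45
3     s6   fail        74
4     s8   warn        88
6     s5   warn        63
add column humidity_plus_3 = t['humidity'] + 3:
  sensor status  humidity  humidity_plus_3
0     s3   fail        41               44
1     s1   warn        45               48
3     s6   fail        74               77
4     s8   warn        88               91
6     s5   warn        63               66
group by status: mean(humidity_plus_3), mean(humidity):
        humidity_plus_3   humidity
status                            
fail          60.500000  57.500000
warn          68.333333  65.333333
Reading off the value at position 0, column 'humidity_plus_3', we get 60.5.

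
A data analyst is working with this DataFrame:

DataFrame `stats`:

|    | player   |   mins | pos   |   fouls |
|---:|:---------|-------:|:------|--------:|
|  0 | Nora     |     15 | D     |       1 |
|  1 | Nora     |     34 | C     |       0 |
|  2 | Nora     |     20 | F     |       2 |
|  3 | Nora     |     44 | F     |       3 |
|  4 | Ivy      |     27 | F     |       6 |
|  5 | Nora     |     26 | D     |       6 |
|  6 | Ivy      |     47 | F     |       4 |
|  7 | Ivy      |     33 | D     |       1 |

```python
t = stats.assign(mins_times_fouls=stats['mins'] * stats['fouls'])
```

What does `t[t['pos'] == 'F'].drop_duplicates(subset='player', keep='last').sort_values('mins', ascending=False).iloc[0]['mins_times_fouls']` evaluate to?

188

add column mins_times_fouls = stats['mins'] * stats['fouls']:
  player  mins pos  fouls  mins_times_fouls
0   Nora    15   D      1                15
1   Nora    34   C      0                 0
2   Nora    20   F      2                40
3   Nora    44   F      3               132
4    Ivy    27   F      6               162
5   Nora    26   D      6               156
6    Ivy    47   F      4               188
7    Ivy    33   D      1                33
filter rows where pos == 'F':
  player  mins pos  fouls  mins_times_fouls
2   Nora    20   F      2                40
3   Nora    44   F      3               132
4    Ivy    27   F      6               162
6    Ivy    47   F      4               188
drop duplicate player (keep=last):
  player  mins pos  fouls  mins_times_fouls
3   Nora    44   F      3               132
6    Ivy    47   F      4               188
sort by mins descending:
  player  mins pos  fouls  mins_times_fouls
6    Ivy    47   F      4               188
3   Nora    44   F      3               132
Hence 188.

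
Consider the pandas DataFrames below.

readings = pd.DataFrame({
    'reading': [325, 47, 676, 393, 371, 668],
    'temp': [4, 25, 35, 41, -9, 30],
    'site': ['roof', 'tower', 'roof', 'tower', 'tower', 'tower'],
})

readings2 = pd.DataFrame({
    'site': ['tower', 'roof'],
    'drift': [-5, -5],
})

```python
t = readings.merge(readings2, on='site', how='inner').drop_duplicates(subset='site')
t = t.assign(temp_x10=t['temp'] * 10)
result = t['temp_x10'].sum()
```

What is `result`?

merge on 'site' (how='inner') → 6 rows:
   reading  temp   site  drift
0      325     4   roof     -5
1       47    25  tower     -5
2      676    35   roof     -5
3      393    41  tower     -5
4      371    -9  tower     -5
5      668    30  tower     -5
drop duplicate site (keep=first):
   reading  temp   site  drift
0      325     4   roof     -5
1       47    25  tower     -5
add column temp_x10 = t['temp'] * 10:
   reading  temp   site  drift  temp_x10
0      325     4   roof     -5        40
1       47    25  tower     -5       250
The sum of column 'temp_x10' is 290.

290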